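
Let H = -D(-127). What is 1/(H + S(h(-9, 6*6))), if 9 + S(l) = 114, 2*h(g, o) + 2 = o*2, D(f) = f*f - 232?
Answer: -1/15792 ≈ -6.3323e-5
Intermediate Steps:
D(f) = -232 + f² (D(f) = f² - 232 = -232 + f²)
h(g, o) = -1 + o (h(g, o) = -1 + (o*2)/2 = -1 + (2*o)/2 = -1 + o)
S(l) = 105 (S(l) = -9 + 114 = 105)
H = -15897 (H = -(-232 + (-127)²) = -(-232 + 16129) = -1*15897 = -15897)
1/(H + S(h(-9, 6*6))) = 1/(-15897 + 105) = 1/(-15792) = -1/15792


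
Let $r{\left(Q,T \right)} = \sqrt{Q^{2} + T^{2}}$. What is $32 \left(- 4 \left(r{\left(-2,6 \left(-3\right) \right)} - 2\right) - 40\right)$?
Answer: $-1024 - 256 \sqrt{82} \approx -3342.2$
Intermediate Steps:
$32 \left(- 4 \left(r{\left(-2,6 \left(-3\right) \right)} - 2\right) - 40\right) = 32 \left(- 4 \left(\sqrt{\left(-2\right)^{2} + \left(6 \left(-3\right)\right)^{2}} - 2\right) - 40\right) = 32 \left(- 4 \left(\sqrt{4 + \left(-18\right)^{2}} - 2\right) - 40\right) = 32 \left(- 4 \left(\sqrt{4 + 324} - 2\right) - 40\right) = 32 \left(- 4 \left(\sqrt{328} - 2\right) - 40\right) = 32 \left(- 4 \left(2 \sqrt{82} - 2\right) - 40\right) = 32 \left(- 4 \left(-2 + 2 \sqrt{82}\right) - 40\right) = 32 \left(\left(8 - 8 \sqrt{82}\right) - 40\right) = 32 \left(-32 - 8 \sqrt{82}\right) = -1024 - 256 \sqrt{82}$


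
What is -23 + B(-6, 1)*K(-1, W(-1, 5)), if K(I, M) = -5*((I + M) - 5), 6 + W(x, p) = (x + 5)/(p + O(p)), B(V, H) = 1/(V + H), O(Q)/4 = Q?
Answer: -871/25 ≈ -34.840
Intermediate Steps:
O(Q) = 4*Q
B(V, H) = 1/(H + V)
W(x, p) = -6 + (5 + x)/(5*p) (W(x, p) = -6 + (x + 5)/(p + 4*p) = -6 + (5 + x)/((5*p)) = -6 + (5 + x)*(1/(5*p)) = -6 + (5 + x)/(5*p))
K(I, M) = 25 - 5*I - 5*M (K(I, M) = -5*(-5 + I + M) = 25 - 5*I - 5*M)
-23 + B(-6, 1)*K(-1, W(-1, 5)) = -23 + (25 - 5*(-1) - (5 - 1 - 30*5)/5)/(1 - 6) = -23 + (25 + 5 - (5 - 1 - 150)/5)/(-5) = -23 - (25 + 5 - (-146)/5)/5 = -23 - (25 + 5 - 5*(-146/25))/5 = -23 - (25 + 5 + 146/5)/5 = -23 - ⅕*296/5 = -23 - 296/25 = -871/25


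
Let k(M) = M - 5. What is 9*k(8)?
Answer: 27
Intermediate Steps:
k(M) = -5 + M
9*k(8) = 9*(-5 + 8) = 9*3 = 27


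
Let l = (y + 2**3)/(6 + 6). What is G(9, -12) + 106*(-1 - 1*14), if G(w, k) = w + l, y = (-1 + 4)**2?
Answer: -18955/12 ≈ -1579.6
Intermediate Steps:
y = 9 (y = 3**2 = 9)
l = 17/12 (l = (9 + 2**3)/(6 + 6) = (9 + 8)/12 = 17*(1/12) = 17/12 ≈ 1.4167)
G(w, k) = 17/12 + w (G(w, k) = w + 17/12 = 17/12 + w)
G(9, -12) + 106*(-1 - 1*14) = (17/12 + 9) + 106*(-1 - 1*14) = 125/12 + 106*(-1 - 14) = 125/12 + 106*(-15) = 125/12 - 1590 = -18955/12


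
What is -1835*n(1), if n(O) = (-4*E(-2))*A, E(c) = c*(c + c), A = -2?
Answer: -117440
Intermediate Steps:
E(c) = 2*c² (E(c) = c*(2*c) = 2*c²)
n(O) = 64 (n(O) = -8*(-2)²*(-2) = -8*4*(-2) = -4*8*(-2) = -32*(-2) = 64)
-1835*n(1) = -1835*64 = -117440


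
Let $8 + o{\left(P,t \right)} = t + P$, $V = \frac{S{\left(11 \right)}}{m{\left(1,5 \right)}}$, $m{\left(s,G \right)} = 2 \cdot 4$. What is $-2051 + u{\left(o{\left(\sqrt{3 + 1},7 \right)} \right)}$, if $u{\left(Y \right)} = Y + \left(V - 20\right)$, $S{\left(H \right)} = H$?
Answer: $- \frac{16549}{8} \approx -2068.6$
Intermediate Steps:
$m{\left(s,G \right)} = 8$
$V = \frac{11}{8} \approx 1.375$
$o{\left(P,t \right)} = -8 + P + t$ ($o{\left(P,t \right)} = -8 + \left(t + P\right) = -8 + \left(P + t\right) = -8 + P + t$)
$u{\left(Y \right)} = - \frac{149}{8} + Y$ ($u{\left(Y \right)} = Y + \left(\frac{11}{8} - 20\right) = Y - \frac{149}{8} = - \frac{149}{8} + Y$)
$-2051 + u{\left(o{\left(\sqrt{3 + 1},7 \right)} \right)} = -2051 - \left(\frac{157}{8} - \sqrt{3 + 1}\right) = -2051 + \left(- \frac{149}{8} + \left(-8 + \sqrt{4} + 7\right)\right) = -2051 + \left(- \frac{149}{8} + \left(-8 + 2 + 7\right)\right) = -2051 + \left(- \frac{149}{8} + 1\right) = -2051 - \frac{141}{8} = - \frac{16549}{8}$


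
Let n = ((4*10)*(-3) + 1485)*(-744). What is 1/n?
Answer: -1/1015560 ≈ -9.8468e-7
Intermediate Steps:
n = -1015560 (n = (40*(-3) + 1485)*(-744) = (-120 + 1485)*(-744) = 1365*(-744) = -1015560)
1/n = 1/(-1015560) = -1/1015560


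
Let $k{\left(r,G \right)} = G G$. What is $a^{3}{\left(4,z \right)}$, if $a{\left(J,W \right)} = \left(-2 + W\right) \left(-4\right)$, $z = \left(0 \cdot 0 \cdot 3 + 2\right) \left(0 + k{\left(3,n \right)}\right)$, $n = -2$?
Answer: $-13824$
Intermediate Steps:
$k{\left(r,G \right)} = G^{2}$
$z = 8$ ($z = \left(0 \cdot 0 \cdot 3 + 2\right) \left(0 + \left(-2\right)^{2}\right) = \left(0 \cdot 3 + 2\right) \left(0 + 4\right) = \left(0 + 2\right) 4 = 2 \cdot 4 = 8$)
$a{\left(J,W \right)} = 8 - 4 W$
$a^{3}{\left(4,z \right)} = \left(8 - 32\right)^{3} = \left(-24\right)^{3} = -13824$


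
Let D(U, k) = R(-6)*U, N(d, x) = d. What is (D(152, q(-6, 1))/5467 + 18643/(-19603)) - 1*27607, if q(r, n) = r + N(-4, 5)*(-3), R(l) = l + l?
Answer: -2958768851960/107169601 ≈ -27608.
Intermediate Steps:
R(l) = 2*l
q(r, n) = 12 + r (q(r, n) = r - 4*(-3) = r + 12 = 12 + r)
D(U, k) = -12*U (D(U, k) = (2*(-6))*U = -12*U)
(D(152, q(-6, 1))/5467 + 18643/(-19603)) - 1*27607 = (-12*152/5467 + 18643/(-19603)) - 1*27607 = (-1824*1/5467 + 18643*(-1/19603)) - 27607 = (-1824/5467 - 18643/19603) - 27607 = -137677153/107169601 - 27607 = -2958768851960/107169601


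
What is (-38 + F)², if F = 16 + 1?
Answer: 441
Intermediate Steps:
F = 17
(-38 + F)² = (-38 + 17)² = (-21)² = 441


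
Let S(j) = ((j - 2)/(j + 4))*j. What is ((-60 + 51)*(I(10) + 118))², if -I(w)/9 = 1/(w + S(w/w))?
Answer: 2665966689/2401 ≈ 1.1104e+6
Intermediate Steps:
S(j) = j*(-2 + j)/(4 + j) (S(j) = ((-2 + j)/(4 + j))*j = j*(-2 + j)/(4 + j))
I(w) = -9/(-⅕ + w) (I(w) = -9/(w + (w/w)*(-2 + w/w)/(4 + w/w)) = -9/(w + 1*(-2 + 1)/(4 + 1)) = -9/(w + 1*(-1)/5) = -9/(w + 1*(⅕)*(-1)) = -9/(w - ⅕) = -9/(-⅕ + w))
((-60 + 51)*(I(10) + 118))² = ((-60 + 51)*(-45/(-1 + 5*10) + 118))² = (-9*(-45/(-1 + 50) + 118))² = (-9*(-45/49 + 118))² = (-9*5737/49)² = (-51633/49)² = 2665966689/2401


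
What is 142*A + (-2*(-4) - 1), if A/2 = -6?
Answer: -1697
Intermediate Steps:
A = -12 (A = 2*(-6) = -12)
142*A + (-2*(-4) - 1) = 142*(-12) + (-2*(-4) - 1) = -1704 + (8 - 1) = -1704 + 7 = -1697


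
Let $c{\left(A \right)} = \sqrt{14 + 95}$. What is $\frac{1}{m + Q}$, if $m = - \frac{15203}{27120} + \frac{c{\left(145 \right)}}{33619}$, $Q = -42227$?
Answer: $- \frac{322046399777959850640}{13599233857030688060504821} - \frac{24726586233600 \sqrt{109}}{1482316490416344998595025489} \approx -2.3681 \cdot 10^{-5}$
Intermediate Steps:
$c{\left(A \right)} = \sqrt{109}$
$m = - \frac{15203}{27120} + \frac{\sqrt{109}}{33619} \approx -0.56027$
$\frac{1}{m + Q} = \frac{1}{\left(- \frac{15203}{27120} + \frac{\sqrt{109}}{33619}\right) - 42227} = \frac{1}{- \frac{1145211443}{27120} + \frac{\sqrt{109}}{33619}}$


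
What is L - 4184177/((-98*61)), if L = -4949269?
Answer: -29582545905/5978 ≈ -4.9486e+6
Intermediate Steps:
L - 4184177/((-98*61)) = -4949269 - 4184177/((-98*61)) = -4949269 - 4184177/(-5978) = -4949269 - 4184177*(-1)/5978 = -4949269 - 1*(-4184177/5978) = -4949269 + 4184177/5978 = -29582545905/5978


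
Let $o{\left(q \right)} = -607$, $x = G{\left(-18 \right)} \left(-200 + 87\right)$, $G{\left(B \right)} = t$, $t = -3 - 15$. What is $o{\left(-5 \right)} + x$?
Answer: $1427$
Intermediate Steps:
$t = -18$ ($t = -3 - 15 = -18$)
$G{\left(B \right)} = -18$
$x = 2034$ ($x = - 18 \left(-200 + 87\right) = \left(-18\right) \left(-113\right) = 2034$)
$o{\left(-5 \right)} + x = -607 + 2034 = 1427$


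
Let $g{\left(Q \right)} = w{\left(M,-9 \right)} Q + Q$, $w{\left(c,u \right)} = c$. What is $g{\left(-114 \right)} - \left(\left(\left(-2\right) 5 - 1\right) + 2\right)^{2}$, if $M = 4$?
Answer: $-651$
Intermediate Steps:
$g{\left(Q \right)} = 5 Q$ ($g{\left(Q \right)} = 4 Q + Q = 5 Q$)
$g{\left(-114 \right)} - \left(\left(\left(-2\right) 5 - 1\right) + 2\right)^{2} = 5 \left(-114\right) - \left(\left(\left(-2\right) 5 - 1\right) + 2\right)^{2} = -570 - \left(\left(-10 - 1\right) + 2\right)^{2} = -570 - \left(-11 + 2\right)^{2} = -570 - \left(-9\right)^{2} = -570 - 81 = -651$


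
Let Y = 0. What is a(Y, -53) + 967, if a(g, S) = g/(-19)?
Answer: 967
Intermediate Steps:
a(g, S) = -g/19 (a(g, S) = g*(-1/19) = -g/19)
a(Y, -53) + 967 = -1/19*0 + 967 = 0 + 967 = 967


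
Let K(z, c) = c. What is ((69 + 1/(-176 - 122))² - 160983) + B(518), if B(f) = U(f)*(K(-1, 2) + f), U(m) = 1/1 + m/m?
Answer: -13780823451/88804 ≈ -1.5518e+5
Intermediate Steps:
U(m) = 2 (U(m) = 1*1 + 1 = 1 + 1 = 2)
B(f) = 4 + 2*f (B(f) = 2*(2 + f) = 4 + 2*f)
((69 + 1/(-176 - 122))² - 160983) + B(518) = ((69 + 1/(-176 - 122))² - 160983) + (4 + 2*518) = ((69 + 1/(-298))² - 160983) + (4 + 1036) = ((69 - 1/298)² - 160983) + 1040 = ((20561/298)² - 160983) + 1040 = (422754721/88804 - 160983) + 1040 = -13873179611/88804 + 1040 = -13780823451/88804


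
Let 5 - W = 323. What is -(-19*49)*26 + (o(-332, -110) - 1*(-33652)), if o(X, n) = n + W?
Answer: 57430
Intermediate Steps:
W = -318 (W = 5 - 1*323 = 5 - 323 = -318)
o(X, n) = -318 + n (o(X, n) = n - 318 = -318 + n)
-(-19*49)*26 + (o(-332, -110) - 1*(-33652)) = -(-19*49)*26 + ((-318 - 110) - 1*(-33652)) = -(-931)*26 + (-428 + 33652) = -1*(-24206) + 33224 = 24206 + 33224 = 57430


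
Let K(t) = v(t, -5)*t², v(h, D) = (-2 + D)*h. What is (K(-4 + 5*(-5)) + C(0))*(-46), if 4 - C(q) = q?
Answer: -7853442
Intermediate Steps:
v(h, D) = h*(-2 + D)
C(q) = 4 - q
K(t) = -7*t³ (K(t) = (t*(-2 - 5))*t² = (t*(-7))*t² = (-7*t)*t² = -7*t³)
(K(-4 + 5*(-5)) + C(0))*(-46) = (-7*(-4 + 5*(-5))³ + (4 - 1*0))*(-46) = (-7*(-4 - 25)³ + (4 + 0))*(-46) = (-7*(-29)³ + 4)*(-46) = (-7*(-24389) + 4)*(-46) = (170723 + 4)*(-46) = 170727*(-46) = -7853442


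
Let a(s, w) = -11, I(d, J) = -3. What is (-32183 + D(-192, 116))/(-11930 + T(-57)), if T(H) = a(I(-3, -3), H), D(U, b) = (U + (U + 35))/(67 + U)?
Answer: 4022526/1492625 ≈ 2.6949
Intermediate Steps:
D(U, b) = (35 + 2*U)/(67 + U) (D(U, b) = (U + (35 + U))/(67 + U) = (35 + 2*U)/(67 + U))
T(H) = -11
(-32183 + D(-192, 116))/(-11930 + T(-57)) = (-32183 + (35 + 2*(-192))/(67 - 192))/(-11930 - 11) = (-32183 + (35 - 384)/(-125))/(-11941) = (-32183 - 1/125*(-349))*(-1/11941) = (-32183 + 349/125)*(-1/11941) = -4022526/125*(-1/11941) = 4022526/1492625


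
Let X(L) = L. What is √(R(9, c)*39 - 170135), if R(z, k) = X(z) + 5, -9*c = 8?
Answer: 7*I*√3461 ≈ 411.81*I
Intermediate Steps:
c = -8/9 (c = -⅑*8 = -8/9 ≈ -0.88889)
R(z, k) = 5 + z (R(z, k) = z + 5 = 5 + z)
√(R(9, c)*39 - 170135) = √((5 + 9)*39 - 170135) = √(14*39 - 170135) = √(546 - 170135) = √(-169589) = 7*I*√3461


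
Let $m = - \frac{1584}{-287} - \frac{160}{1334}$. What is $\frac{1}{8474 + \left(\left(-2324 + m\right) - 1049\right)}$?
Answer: $\frac{191429}{977512897} \approx 0.00019583$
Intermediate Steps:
$m = \frac{1033568}{191429}$ ($m = \left(-1584\right) \left(- \frac{1}{287}\right) - \frac{80}{667} = \frac{1584}{287} - \frac{80}{667} = \frac{1033568}{191429} \approx 5.3992$)
$\frac{1}{8474 + \left(\left(-2324 + m\right) - 1049\right)} = \frac{1}{8474 + \left(\left(-2324 + \frac{1033568}{191429}\right) - 1049\right)} = \frac{1}{8474 - \frac{644656449}{191429}} = \frac{1}{\frac{977512897}{191429}} = \frac{191429}{977512897}$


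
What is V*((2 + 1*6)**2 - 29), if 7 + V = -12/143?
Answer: -35455/143 ≈ -247.94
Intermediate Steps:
V = -1013/143 (V = -7 - 12/143 = -1013/143 ≈ -7.0839)
V*((2 + 1*6)**2 - 29) = -1013*((2 + 1*6)**2 - 29)/143 = -1013*((2 + 6)**2 - 29)/143 = -1013*(8**2 - 29)/143 = -1013*(64 - 29)/143 = -1013/143*35 = -35455/143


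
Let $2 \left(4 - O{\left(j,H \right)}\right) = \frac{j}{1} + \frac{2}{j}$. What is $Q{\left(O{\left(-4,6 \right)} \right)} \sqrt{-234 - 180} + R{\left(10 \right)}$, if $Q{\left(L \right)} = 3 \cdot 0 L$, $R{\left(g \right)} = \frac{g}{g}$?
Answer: $1$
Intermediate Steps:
$R{\left(g \right)} = 1$
$O{\left(j,H \right)} = 4 - \frac{1}{j} - \frac{j}{2}$ ($O{\left(j,H \right)} = 4 - \frac{\frac{j}{1} + \frac{2}{j}}{2} = 4 - \frac{j 1 + \frac{2}{j}}{2} = 4 - \frac{j + \frac{2}{j}}{2} = 4 - \left(\frac{1}{j} + \frac{j}{2}\right) = 4 - \frac{1}{j} - \frac{j}{2}$)
$Q{\left(L \right)} = 0$ ($Q{\left(L \right)} = 0 L = 0$)
$Q{\left(O{\left(-4,6 \right)} \right)} \sqrt{-234 - 180} + R{\left(10 \right)} = 0 \sqrt{-234 - 180} + 1 = 0 \sqrt{-414} + 1 = 0 \cdot 3 i \sqrt{46} + 1 = 0 + 1 = 1$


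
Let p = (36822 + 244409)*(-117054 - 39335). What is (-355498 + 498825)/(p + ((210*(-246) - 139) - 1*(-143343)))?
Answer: -143327/43981343315 ≈ -3.2588e-6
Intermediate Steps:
p = -43981434859 (p = 281231*(-156389) = -43981434859)
(-355498 + 498825)/(p + ((210*(-246) - 139) - 1*(-143343))) = (-355498 + 498825)/(-43981434859 + ((210*(-246) - 139) - 1*(-143343))) = 143327/(-43981434859 + ((-51660 - 139) + 143343)) = 143327/(-43981434859 + (-51799 + 143343)) = 143327/(-43981434859 + 91544) = 143327/(-43981343315) = 143327*(-1/43981343315) = -143327/43981343315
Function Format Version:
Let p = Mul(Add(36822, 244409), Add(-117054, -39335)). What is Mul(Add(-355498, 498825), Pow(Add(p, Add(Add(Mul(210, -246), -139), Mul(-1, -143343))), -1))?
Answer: Rational(-143327, 43981343315) ≈ -3.2588e-6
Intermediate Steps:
p = -43981434859 (p = Mul(281231, -156389) = -43981434859)
Mul(Add(-355498, 498825), Pow(Add(p, Add(Add(Mul(210, -246), -139), Mul(-1, -143343))), -1)) = Mul(Add(-355498, 498825), Pow(Add(-43981434859, Add(Add(Mul(210, -246), -139), Mul(-1, -143343))), -1)) = Mul(143327, Pow(Add(-43981434859, Add(Add(-51660, -139), 143343)), -1)) = Mul(143327, Pow(Add(-43981434859, Add(-51799, 143343)), -1)) = Mul(143327, Pow(Add(-43981434859, 91544), -1)) = Mul(143327, Pow(-43981343315, -1)) = Mul(143327, Rational(-1, 43981343315)) = Rational(-143327, 43981343315)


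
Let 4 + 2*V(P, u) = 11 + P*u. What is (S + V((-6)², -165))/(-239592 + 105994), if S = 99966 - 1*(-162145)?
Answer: -518289/267196 ≈ -1.9397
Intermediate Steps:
V(P, u) = 7/2 + P*u/2 (V(P, u) = -2 + (11 + P*u)/2 = -2 + (11/2 + P*u/2) = 7/2 + P*u/2)
S = 262111 (S = 99966 + 162145 = 262111)
(S + V((-6)², -165))/(-239592 + 105994) = (262111 + (7/2 + (½)*(-6)²*(-165)))/(-239592 + 105994) = (262111 + (7/2 + (½)*36*(-165)))/(-133598) = (262111 + (7/2 - 2970))*(-1/133598) = (262111 - 5933/2)*(-1/133598) = (518289/2)*(-1/133598) = -518289/267196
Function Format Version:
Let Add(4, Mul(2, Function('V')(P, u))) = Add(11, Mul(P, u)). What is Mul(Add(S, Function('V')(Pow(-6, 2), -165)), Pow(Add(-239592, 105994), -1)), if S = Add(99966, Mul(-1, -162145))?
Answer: Rational(-518289, 267196) ≈ -1.9397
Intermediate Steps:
Function('V')(P, u) = Add(Rational(7, 2), Mul(Rational(1, 2), P, u)) (Function('V')(P, u) = Add(-2, Mul(Rational(1, 2), Add(11, Mul(P, u)))) = Add(-2, Add(Rational(11, 2), Mul(Rational(1, 2), P, u))) = Add(Rational(7, 2), Mul(Rational(1, 2), P, u)))
S = 262111 (S = Add(99966, 162145) = 262111)
Mul(Add(S, Function('V')(Pow(-6, 2), -165)), Pow(Add(-239592, 105994), -1)) = Mul(Add(262111, Add(Rational(7, 2), Mul(Rational(1, 2), Pow(-6, 2), -165))), Pow(Add(-239592, 105994), -1)) = Mul(Add(262111, Add(Rational(7, 2), Mul(Rational(1, 2), 36, -165))), Pow(-133598, -1)) = Mul(Add(262111, Add(Rational(7, 2), -2970)), Rational(-1, 133598)) = Mul(Add(262111, Rational(-5933, 2)), Rational(-1, 133598)) = Mul(Rational(518289, 2), Rational(-1, 133598)) = Rational(-518289, 267196)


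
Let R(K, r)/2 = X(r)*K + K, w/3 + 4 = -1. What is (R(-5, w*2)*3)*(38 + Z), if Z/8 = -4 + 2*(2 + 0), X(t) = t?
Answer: 33060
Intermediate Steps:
w = -15 (w = -12 + 3*(-1) = -12 - 3 = -15)
R(K, r) = 2*K + 2*K*r (R(K, r) = 2*(r*K + K) = 2*(K*r + K) = 2*(K + K*r) = 2*K + 2*K*r)
Z = 0 (Z = 8*(-4 + 2*(2 + 0)) = 8*(-4 + 2*2) = 8*(-4 + 4) = 8*0 = 0)
(R(-5, w*2)*3)*(38 + Z) = ((2*(-5)*(1 - 15*2))*3)*(38 + 0) = ((2*(-5)*(1 - 30))*3)*38 = ((2*(-5)*(-29))*3)*38 = (290*3)*38 = 870*38 = 33060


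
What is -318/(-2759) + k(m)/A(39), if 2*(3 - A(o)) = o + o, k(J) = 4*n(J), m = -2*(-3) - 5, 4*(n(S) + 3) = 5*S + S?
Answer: 4667/16554 ≈ 0.28193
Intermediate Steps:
n(S) = -3 + 3*S/2 (n(S) = -3 + (5*S + S)/4 = -3 + (6*S)/4 = -3 + 3*S/2)
m = 1 (m = 6 - 5 = 1)
k(J) = -12 + 6*J (k(J) = 4*(-3 + 3*J/2) = -12 + 6*J)
A(o) = 3 - o (A(o) = 3 - (o + o)/2 = 3 - o)
-318/(-2759) + k(m)/A(39) = -318/(-2759) + (-12 + 6*1)/(3 - 1*39) = -318*(-1/2759) + (-12 + 6)/(3 - 39) = 318/2759 - 6/(-36) = 318/2759 - 6*(-1/36) = 318/2759 + ⅙ = 4667/16554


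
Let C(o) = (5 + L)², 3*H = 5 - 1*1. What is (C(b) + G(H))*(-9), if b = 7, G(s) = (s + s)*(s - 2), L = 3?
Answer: -560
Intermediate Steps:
H = 4/3 (H = (5 - 1*1)/3 = (5 - 1)/3 = (⅓)*4 = 4/3 ≈ 1.3333)
G(s) = 2*s*(-2 + s) (G(s) = (2*s)*(-2 + s) = 2*s*(-2 + s))
C(o) = 64 (C(o) = (5 + 3)² = 8² = 64)
(C(b) + G(H))*(-9) = (64 + 2*(4/3)*(-2 + 4/3))*(-9) = (64 + 2*(4/3)*(-⅔))*(-9) = (64 - 16/9)*(-9) = (560/9)*(-9) = -560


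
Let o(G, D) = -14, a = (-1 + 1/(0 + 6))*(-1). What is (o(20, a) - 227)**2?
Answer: 58081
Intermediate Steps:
a = 5/6 (a = (-1 + 1/6)*(-1) = -5/6*(-1) = 5/6 ≈ 0.83333)
(o(20, a) - 227)**2 = (-14 - 227)**2 = (-241)**2 = 58081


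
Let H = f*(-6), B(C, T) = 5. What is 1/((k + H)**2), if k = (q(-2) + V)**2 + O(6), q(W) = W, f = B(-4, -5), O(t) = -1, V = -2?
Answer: 1/225 ≈ 0.0044444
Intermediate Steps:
f = 5
k = 15 (k = (-2 - 2)**2 - 1 = (-4)**2 - 1 = 16 - 1 = 15)
H = -30 (H = 5*(-6) = -30)
1/((k + H)**2) = 1/((15 - 30)**2) = 1/((-15)**2) = 1/225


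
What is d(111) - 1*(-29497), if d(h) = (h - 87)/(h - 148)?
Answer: 1091365/37 ≈ 29496.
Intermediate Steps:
d(h) = (-87 + h)/(-148 + h)
d(111) - 1*(-29497) = (-87 + 111)/(-148 + 111) - 1*(-29497) = 24/(-37) + 29497 = -1/37*24 + 29497 = -24/37 + 29497 = 1091365/37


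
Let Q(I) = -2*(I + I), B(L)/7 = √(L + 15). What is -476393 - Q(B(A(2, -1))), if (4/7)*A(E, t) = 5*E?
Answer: -476393 + 14*√130 ≈ -4.7623e+5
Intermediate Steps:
A(E, t) = 35*E/4 (A(E, t) = 7*(5*E)/4 = 35*E/4)
B(L) = 7*√(15 + L) (B(L) = 7*√(L + 15) = 7*√(15 + L))
Q(I) = -4*I
-476393 - Q(B(A(2, -1))) = -476393 - (-4)*7*√(15 + (35/4)*2) = -476393 - (-4)*7*√(15 + 35/2) = -476393 - (-4)*7*√(65/2) = -476393 - (-4)*7*(√130/2) = -476393 - (-4)*7*√130/2 = -476393 - (-14)*√130 = -476393 + 14*√130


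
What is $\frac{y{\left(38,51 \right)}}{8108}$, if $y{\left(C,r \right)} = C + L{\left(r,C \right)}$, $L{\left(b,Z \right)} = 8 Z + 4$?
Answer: $\frac{173}{4054} \approx 0.042674$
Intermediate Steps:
$L{\left(b,Z \right)} = 4 + 8 Z$
$y{\left(C,r \right)} = 4 + 9 C$ ($y{\left(C,r \right)} = C + \left(4 + 8 C\right) = 4 + 9 C$)
$\frac{y{\left(38,51 \right)}}{8108} = \frac{4 + 9 \cdot 38}{8108} = \left(4 + 342\right) \frac{1}{8108} = 346 \cdot \frac{1}{8108} = \frac{173}{4054}$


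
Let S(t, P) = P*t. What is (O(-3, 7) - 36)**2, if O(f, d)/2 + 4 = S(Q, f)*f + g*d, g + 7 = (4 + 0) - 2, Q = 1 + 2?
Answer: 3600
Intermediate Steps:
Q = 3
g = -5 (g = -7 + ((4 + 0) - 2) = -7 + (4 - 2) = -7 + 2 = -5)
O(f, d) = -8 - 10*d + 6*f**2 (O(f, d) = -8 + 2*((f*3)*f - 5*d) = -8 + 2*((3*f)*f - 5*d) = -8 + 2*(3*f**2 - 5*d) = -8 + 2*(-5*d + 3*f**2) = -8 + (-10*d + 6*f**2) = -8 - 10*d + 6*f**2)
(O(-3, 7) - 36)**2 = ((-8 - 10*7 + 6*(-3)**2) - 36)**2 = ((-8 - 70 + 6*9) - 36)**2 = ((-8 - 70 + 54) - 36)**2 = (-24 - 36)**2 = (-60)**2 = 3600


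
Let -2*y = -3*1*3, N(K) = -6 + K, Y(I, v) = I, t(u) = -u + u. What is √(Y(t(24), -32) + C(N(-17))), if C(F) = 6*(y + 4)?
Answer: √51 ≈ 7.1414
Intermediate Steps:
t(u) = 0
y = 9/2 (y = -(-3*1)*3/2 = -(-3)*3/2 = -½*(-9) = 9/2 ≈ 4.5000)
C(F) = 51 (C(F) = 6*(9/2 + 4) = 6*(17/2) = 51)
√(Y(t(24), -32) + C(N(-17))) = √(0 + 51) = √51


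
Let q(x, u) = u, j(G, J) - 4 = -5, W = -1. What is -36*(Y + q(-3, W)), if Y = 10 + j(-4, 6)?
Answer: -288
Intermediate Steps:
j(G, J) = -1 (j(G, J) = 4 - 5 = -1)
Y = 9 (Y = 10 - 1 = 9)
-36*(Y + q(-3, W)) = -36*(9 - 1) = -36*8 = -288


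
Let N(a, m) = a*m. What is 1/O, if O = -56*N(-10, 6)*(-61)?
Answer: -1/204960 ≈ -4.8790e-6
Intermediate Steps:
O = -204960 (O = -(-560)*6*(-61) = -56*(-60)*(-61) = 3360*(-61) = -204960)
1/O = 1/(-204960) = -1/204960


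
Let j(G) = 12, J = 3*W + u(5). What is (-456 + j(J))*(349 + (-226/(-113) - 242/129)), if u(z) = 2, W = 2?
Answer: -6665476/43 ≈ -1.5501e+5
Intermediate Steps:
J = 8 (J = 3*2 + 2 = 6 + 2 = 8)
(-456 + j(J))*(349 + (-226/(-113) - 242/129)) = (-456 + 12)*(349 + (-226/(-113) - 242/129)) = -444*(349 + (-226*(-1/113) - 242*1/129)) = -444*(349 + (2 - 242/129)) = -444*(349 + 16/129) = -444*45037/129 = -6665476/43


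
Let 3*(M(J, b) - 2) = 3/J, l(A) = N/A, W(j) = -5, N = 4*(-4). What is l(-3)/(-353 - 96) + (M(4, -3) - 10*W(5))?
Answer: 281459/5388 ≈ 52.238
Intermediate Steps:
N = -16
l(A) = -16/A
M(J, b) = 2 + 1/J (M(J, b) = 2 + (3/J)/3 = 2 + 1/J)
l(-3)/(-353 - 96) + (M(4, -3) - 10*W(5)) = (-16/(-3))/(-353 - 96) + ((2 + 1/4) - 10*(-5)) = -16*(-1/3)/(-449) + ((2 + 1/4) + 50) = (16/3)*(-1/449) + (9/4 + 50) = -16/1347 + 209/4 = 281459/5388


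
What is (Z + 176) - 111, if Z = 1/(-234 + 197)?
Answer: 2404/37 ≈ 64.973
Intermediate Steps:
Z = -1/37 (Z = 1/(-37) = -1/37 ≈ -0.027027)
(Z + 176) - 111 = (-1/37 + 176) - 111 = 6511/37 - 111 = 2404/37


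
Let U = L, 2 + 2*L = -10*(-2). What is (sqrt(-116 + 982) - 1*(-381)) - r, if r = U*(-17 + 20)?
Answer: 354 + sqrt(866) ≈ 383.43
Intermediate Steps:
L = 9 (L = -1 + (-10*(-2))/2 = -1 + (1/2)*20 = -1 + 10 = 9)
U = 9
r = 27 (r = 9*(-17 + 20) = 9*3 = 27)
(sqrt(-116 + 982) - 1*(-381)) - r = (sqrt(-116 + 982) - 1*(-381)) - 1*27 = (sqrt(866) + 381) - 27 = (381 + sqrt(866)) - 27 = 354 + sqrt(866)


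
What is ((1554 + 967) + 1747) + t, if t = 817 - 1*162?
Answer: 4923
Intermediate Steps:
t = 655 (t = 817 - 162 = 655)
((1554 + 967) + 1747) + t = ((1554 + 967) + 1747) + 655 = (2521 + 1747) + 655 = 4268 + 655 = 4923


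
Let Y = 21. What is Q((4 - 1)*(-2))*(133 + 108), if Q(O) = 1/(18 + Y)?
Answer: 241/39 ≈ 6.1795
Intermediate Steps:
Q(O) = 1/39 (Q(O) = 1/(18 + 21) = 1/39)
Q((4 - 1)*(-2))*(133 + 108) = (133 + 108)/39 = (1/39)*241 = 241/39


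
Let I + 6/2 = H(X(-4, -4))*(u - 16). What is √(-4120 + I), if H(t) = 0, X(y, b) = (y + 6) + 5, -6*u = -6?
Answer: I*√4123 ≈ 64.211*I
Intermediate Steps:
u = 1 (u = -⅙*(-6) = 1)
X(y, b) = 11 + y (X(y, b) = (6 + y) + 5 = 11 + y)
I = -3 (I = -3 + 0*(1 - 16) = -3 + 0*(-15) = -3 + 0 = -3)
√(-4120 + I) = √(-4120 - 3) = √(-4123) = I*√4123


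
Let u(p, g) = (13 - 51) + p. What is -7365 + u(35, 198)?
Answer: -7368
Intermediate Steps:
u(p, g) = -38 + p
-7365 + u(35, 198) = -7365 + (-38 + 35) = -7365 - 3 = -7368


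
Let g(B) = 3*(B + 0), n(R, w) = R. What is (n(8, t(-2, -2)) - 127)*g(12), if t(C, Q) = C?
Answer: -4284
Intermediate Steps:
g(B) = 3*B
(n(8, t(-2, -2)) - 127)*g(12) = (8 - 127)*(3*12) = -119*36 = -4284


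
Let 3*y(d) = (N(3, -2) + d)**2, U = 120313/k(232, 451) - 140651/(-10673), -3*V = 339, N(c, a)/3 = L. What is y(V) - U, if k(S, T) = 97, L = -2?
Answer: 10767382853/3105843 ≈ 3466.8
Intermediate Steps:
N(c, a) = -6 (N(c, a) = 3*(-2) = -6)
V = -113 (V = -1/3*339 = -113)
U = 1297743796/1035281 (U = 120313/97 - 140651/(-10673) = 120313*(1/97) - 140651*(-1/10673) = 120313/97 + 140651/10673 = 1297743796/1035281 ≈ 1253.5)
y(d) = (-6 + d)**2/3
y(V) - U = (-6 - 113)**2/3 - 1*1297743796/1035281 = (1/3)*(-119)**2 - 1297743796/1035281 = (1/3)*14161 - 1297743796/1035281 = 14161/3 - 1297743796/1035281 = 10767382853/3105843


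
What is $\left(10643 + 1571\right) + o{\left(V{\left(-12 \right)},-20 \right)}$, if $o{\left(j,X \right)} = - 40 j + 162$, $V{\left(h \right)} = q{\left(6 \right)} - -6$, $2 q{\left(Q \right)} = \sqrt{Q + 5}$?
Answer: $12136 - 20 \sqrt{11} \approx 12070.0$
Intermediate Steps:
$q{\left(Q \right)} = \frac{\sqrt{5 + Q}}{2}$ ($q{\left(Q \right)} = \frac{\sqrt{Q + 5}}{2} = \frac{\sqrt{5 + Q}}{2}$)
$V{\left(h \right)} = 6 + \frac{\sqrt{11}}{2}$ ($V{\left(h \right)} = \frac{\sqrt{5 + 6}}{2} - -6 = \frac{\sqrt{11}}{2} + 6 = 6 + \frac{\sqrt{11}}{2}$)
$o{\left(j,X \right)} = 162 - 40 j$
$\left(10643 + 1571\right) + o{\left(V{\left(-12 \right)},-20 \right)} = \left(10643 + 1571\right) + \left(162 - 40 \left(6 + \frac{\sqrt{11}}{2}\right)\right) = 12214 + \left(162 - \left(240 + 20 \sqrt{11}\right)\right) = 12214 - \left(78 + 20 \sqrt{11}\right) = 12136 - 20 \sqrt{11}$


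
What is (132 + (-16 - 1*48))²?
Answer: 4624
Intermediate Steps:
(132 + (-16 - 1*48))² = (132 + (-16 - 48))² = (132 - 64)² = 68² = 4624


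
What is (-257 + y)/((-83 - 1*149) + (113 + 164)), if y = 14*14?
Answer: -61/45 ≈ -1.3556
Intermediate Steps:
y = 196
(-257 + y)/((-83 - 1*149) + (113 + 164)) = (-257 + 196)/((-83 - 1*149) + (113 + 164)) = -61/((-83 - 149) + 277) = -61/(-232 + 277) = -61/45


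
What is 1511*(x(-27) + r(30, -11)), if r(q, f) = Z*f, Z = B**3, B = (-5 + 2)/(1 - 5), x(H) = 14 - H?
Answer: 3516097/64 ≈ 54939.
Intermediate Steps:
B = 3/4 (B = -3/(-4) = -3*(-1/4) = 3/4 ≈ 0.75000)
Z = 27/64 (Z = (3/4)**3 = 27/64 ≈ 0.42188)
r(q, f) = 27*f/64
1511*(x(-27) + r(30, -11)) = 1511*((14 - 1*(-27)) + (27/64)*(-11)) = 1511*((14 + 27) - 297/64) = 1511*(41 - 297/64) = 1511*(2327/64) = 3516097/64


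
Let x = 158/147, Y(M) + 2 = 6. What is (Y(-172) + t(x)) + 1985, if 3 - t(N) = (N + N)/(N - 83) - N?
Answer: 3528428678/1770321 ≈ 1993.1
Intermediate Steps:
Y(M) = 4 (Y(M) = -2 + 6 = 4)
x = 158/147 (x = 158*(1/147) = 158/147 ≈ 1.0748)
t(N) = 3 + N - 2*N/(-83 + N) (t(N) = 3 - ((N + N)/(N - 83) - N) = 3 - ((2*N)/(-83 + N) - N) = 3 - (2*N/(-83 + N) - N) = 3 - (-N + 2*N/(-83 + N)) = 3 + (N - 2*N/(-83 + N)) = 3 + N - 2*N/(-83 + N))
(Y(-172) + t(x)) + 1985 = (4 + (-249 + (158/147)**2 - 82*158/147)/(-83 + 158/147)) + 1985 = (4 + (-249 + 24964/21609 - 12956/147)/(-12043/147)) + 1985 = (4 - 147/12043*(-7260209/21609)) + 1985 = (4 + 7260209/1770321) + 1985 = 14341493/1770321 + 1985 = 3528428678/1770321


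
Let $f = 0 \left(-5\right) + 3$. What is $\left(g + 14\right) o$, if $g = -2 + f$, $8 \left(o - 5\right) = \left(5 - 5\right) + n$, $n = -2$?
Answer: $\frac{285}{4} \approx 71.25$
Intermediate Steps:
$f = 3$ ($f = 0 + 3 = 3$)
$o = \frac{19}{4}$ ($o = 5 + \frac{\left(5 - 5\right) - 2}{8} = 5 + \frac{0 - 2}{8} = 5 + \frac{1}{8} \left(-2\right) = 5 - \frac{1}{4} = \frac{19}{4} \approx 4.75$)
$g = 1$ ($g = -2 + 3 = 1$)
$\left(g + 14\right) o = \left(1 + 14\right) \frac{19}{4} = 15 \cdot \frac{19}{4} = \frac{285}{4}$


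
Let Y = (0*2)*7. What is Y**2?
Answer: 0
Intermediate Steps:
Y = 0 (Y = 0*7 = 0)
Y**2 = 0**2 = 0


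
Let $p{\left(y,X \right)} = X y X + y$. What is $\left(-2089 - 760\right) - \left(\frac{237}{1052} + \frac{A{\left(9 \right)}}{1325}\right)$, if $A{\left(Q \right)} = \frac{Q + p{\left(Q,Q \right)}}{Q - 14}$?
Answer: $- \frac{19856889781}{6969500} \approx -2849.1$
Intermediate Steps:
$p{\left(y,X \right)} = y + y X^{2}$ ($p{\left(y,X \right)} = y X^{2} + y = y + y X^{2}$)
$A{\left(Q \right)} = \frac{Q + Q \left(1 + Q^{2}\right)}{-14 + Q}$ ($A{\left(Q \right)} = \frac{Q + Q \left(1 + Q^{2}\right)}{Q - 14} = \frac{Q + Q \left(1 + Q^{2}\right)}{-14 + Q}$)
$\left(-2089 - 760\right) - \left(\frac{237}{1052} + \frac{A{\left(9 \right)}}{1325}\right) = \left(-2089 - 760\right) - \left(\frac{237}{1052} + \frac{9 \frac{1}{-14 + 9} \left(2 + 9^{2}\right)}{1325}\right) = -2849 - \left(237 \cdot \frac{1}{1052} + \frac{9 \left(2 + 81\right)}{-5} \cdot \frac{1}{1325}\right) = -2849 - \left(\frac{237}{1052} + 9 \left(- \frac{1}{5}\right) 83 \cdot \frac{1}{1325}\right) = -2849 - \left(\frac{237}{1052} - \frac{747}{6625}\right) = -2849 - \frac{784281}{6969500} = - \frac{19856889781}{6969500}$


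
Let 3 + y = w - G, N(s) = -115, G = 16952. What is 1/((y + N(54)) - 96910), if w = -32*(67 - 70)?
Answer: -1/113884 ≈ -8.7809e-6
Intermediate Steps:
w = 96 (w = -32*(-3) = 96)
y = -16859 (y = -3 + (96 - 1*16952) = -3 + (96 - 16952) = -3 - 16856 = -16859)
1/((y + N(54)) - 96910) = 1/((-16859 - 115) - 96910) = 1/(-16974 - 96910) = 1/(-113884) = -1/113884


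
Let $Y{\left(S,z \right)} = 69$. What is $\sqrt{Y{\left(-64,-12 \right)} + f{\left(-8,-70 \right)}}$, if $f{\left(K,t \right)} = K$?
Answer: $\sqrt{61} \approx 7.8102$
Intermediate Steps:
$\sqrt{Y{\left(-64,-12 \right)} + f{\left(-8,-70 \right)}} = \sqrt{69 - 8} = \sqrt{61}$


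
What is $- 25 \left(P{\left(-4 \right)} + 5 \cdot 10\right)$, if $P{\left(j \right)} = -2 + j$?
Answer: $-1100$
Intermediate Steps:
$- 25 \left(P{\left(-4 \right)} + 5 \cdot 10\right) = - 25 \left(\left(-2 - 4\right) + 5 \cdot 10\right) = - 25 \left(-6 + 50\right) = \left(-25\right) 44 = -1100$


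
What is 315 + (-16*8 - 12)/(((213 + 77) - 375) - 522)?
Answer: 191345/607 ≈ 315.23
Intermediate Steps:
315 + (-16*8 - 12)/(((213 + 77) - 375) - 522) = 315 + (-128 - 12)/((290 - 375) - 522) = 315 - 140/(-85 - 522) = 315 - 140/(-607) = 315 - 1/607*(-140) = 315 + 140/607 = 191345/607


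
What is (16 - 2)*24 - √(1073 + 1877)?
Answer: 336 - 5*√118 ≈ 281.69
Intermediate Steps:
(16 - 2)*24 - √(1073 + 1877) = 14*24 - √2950 = 336 - 5*√118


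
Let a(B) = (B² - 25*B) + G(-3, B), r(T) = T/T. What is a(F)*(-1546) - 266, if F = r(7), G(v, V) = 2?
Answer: 33746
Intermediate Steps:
r(T) = 1
F = 1
a(B) = 2 + B² - 25*B (a(B) = (B² - 25*B) + 2 = 2 + B² - 25*B)
a(F)*(-1546) - 266 = (2 + 1² - 25*1)*(-1546) - 266 = (2 + 1 - 25)*(-1546) - 266 = -22*(-1546) - 266 = 34012 - 266 = 33746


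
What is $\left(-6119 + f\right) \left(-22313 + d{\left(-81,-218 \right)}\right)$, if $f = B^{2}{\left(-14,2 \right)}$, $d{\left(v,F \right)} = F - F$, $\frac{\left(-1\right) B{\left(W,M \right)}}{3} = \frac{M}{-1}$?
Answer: $135729979$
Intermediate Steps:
$B{\left(W,M \right)} = 3 M$ ($B{\left(W,M \right)} = - 3 \frac{M}{-1} = - 3 M \left(-1\right) = - 3 \left(- M\right) = 3 M$)
$d{\left(v,F \right)} = 0$
$f = 36$ ($f = \left(3 \cdot 2\right)^{2} = 6^{2} = 36$)
$\left(-6119 + f\right) \left(-22313 + d{\left(-81,-218 \right)}\right) = \left(-6119 + 36\right) \left(-22313 + 0\right) = \left(-6083\right) \left(-22313\right) = 135729979$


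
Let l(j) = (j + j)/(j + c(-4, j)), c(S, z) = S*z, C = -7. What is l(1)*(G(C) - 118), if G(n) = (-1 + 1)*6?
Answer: 236/3 ≈ 78.667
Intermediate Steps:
G(n) = 0 (G(n) = 0*6 = 0)
l(j) = -⅔ (l(j) = (j + j)/(j - 4*j) = (2*j)/((-3*j)) = (2*j)*(-1/(3*j)) = -⅔)
l(1)*(G(C) - 118) = -2*(0 - 118)/3 = -⅔*(-118) = 236/3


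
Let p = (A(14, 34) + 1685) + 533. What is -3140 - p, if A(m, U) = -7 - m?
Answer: -5337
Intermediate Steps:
p = 2197 (p = ((-7 - 1*14) + 1685) + 533 = ((-7 - 14) + 1685) + 533 = (-21 + 1685) + 533 = 1664 + 533 = 2197)
-3140 - p = -3140 - 1*2197 = -3140 - 2197 = -5337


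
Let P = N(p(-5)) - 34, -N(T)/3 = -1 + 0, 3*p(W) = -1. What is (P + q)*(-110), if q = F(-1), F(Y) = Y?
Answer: 3520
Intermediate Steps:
p(W) = -⅓ (p(W) = (⅓)*(-1) = -⅓)
N(T) = 3 (N(T) = -3*(-1 + 0) = -3*(-1) = 3)
q = -1
P = -31 (P = 3 - 34 = -31)
(P + q)*(-110) = (-31 - 1)*(-110) = -32*(-110) = 3520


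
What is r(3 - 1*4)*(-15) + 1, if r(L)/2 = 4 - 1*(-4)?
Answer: -239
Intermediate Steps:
r(L) = 16 (r(L) = 2*(4 - 1*(-4)) = 2*(4 + 4) = 2*8 = 16)
r(3 - 1*4)*(-15) + 1 = 16*(-15) + 1 = -240 + 1 = -239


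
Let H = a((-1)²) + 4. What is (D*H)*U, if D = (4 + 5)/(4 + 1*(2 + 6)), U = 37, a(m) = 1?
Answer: 555/4 ≈ 138.75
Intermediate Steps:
H = 5 (H = 1 + 4 = 5)
D = ¾ (D = 9/(4 + 1*8) = 9/(4 + 8) = 9/12 = 9*(1/12) = ¾ ≈ 0.75000)
(D*H)*U = ((¾)*5)*37 = (15/4)*37 = 555/4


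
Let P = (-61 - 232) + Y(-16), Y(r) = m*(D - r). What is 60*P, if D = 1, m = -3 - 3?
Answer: -23700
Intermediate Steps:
m = -6
Y(r) = -6 + 6*r (Y(r) = -6*(1 - r) = -6 + 6*r)
P = -395 (P = (-61 - 232) + (-6 + 6*(-16)) = -293 + (-6 - 96) = -293 - 102 = -395)
60*P = 60*(-395) = -23700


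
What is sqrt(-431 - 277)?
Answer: 2*I*sqrt(177) ≈ 26.608*I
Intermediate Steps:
sqrt(-431 - 277) = sqrt(-708) = 2*I*sqrt(177)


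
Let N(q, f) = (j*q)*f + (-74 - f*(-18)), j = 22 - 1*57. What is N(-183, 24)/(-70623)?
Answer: -154078/70623 ≈ -2.1817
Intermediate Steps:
j = -35 (j = 22 - 57 = -35)
N(q, f) = -74 + 18*f - 35*f*q (N(q, f) = (-35*q)*f + (-74 - f*(-18)) = -35*f*q + (-74 - (-18)*f) = -35*f*q + (-74 + 18*f) = -74 + 18*f - 35*f*q)
N(-183, 24)/(-70623) = (-74 + 18*24 - 35*24*(-183))/(-70623) = (-74 + 432 + 153720)*(-1/70623) = 154078*(-1/70623) = -154078/70623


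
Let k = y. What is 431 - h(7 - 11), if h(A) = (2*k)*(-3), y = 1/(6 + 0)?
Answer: 432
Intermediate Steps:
y = ⅙ (y = 1/6 = ⅙ ≈ 0.16667)
k = ⅙ ≈ 0.16667
h(A) = -1 (h(A) = (2*(⅙))*(-3) = (⅓)*(-3) = -1)
431 - h(7 - 11) = 431 - 1*(-1) = 431 + 1 = 432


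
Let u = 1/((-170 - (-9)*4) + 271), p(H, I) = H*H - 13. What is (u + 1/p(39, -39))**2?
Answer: 2706025/42681907216 ≈ 6.3400e-5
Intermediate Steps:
p(H, I) = -13 + H**2 (p(H, I) = H**2 - 13 = -13 + H**2)
u = 1/137 (u = 1/((-170 - 1*(-36)) + 271) = 1/((-170 + 36) + 271) = 1/(-134 + 271) = 1/137 ≈ 0.0072993)
(u + 1/p(39, -39))**2 = (1/137 + 1/(-13 + 39**2))**2 = (1/137 + 1/(-13 + 1521))**2 = (1/137 + 1/1508)**2 = (1645/206596)**2 = 2706025/42681907216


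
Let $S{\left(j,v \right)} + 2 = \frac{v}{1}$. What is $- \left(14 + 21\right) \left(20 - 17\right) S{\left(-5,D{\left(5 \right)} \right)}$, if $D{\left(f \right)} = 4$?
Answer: $-210$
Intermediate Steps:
$S{\left(j,v \right)} = -2 + v$ ($S{\left(j,v \right)} = -2 + \frac{v}{1} = -2 + v 1 = -2 + v$)
$- \left(14 + 21\right) \left(20 - 17\right) S{\left(-5,D{\left(5 \right)} \right)} = - \left(14 + 21\right) \left(20 - 17\right) \left(-2 + 4\right) = - 35 \cdot 3 \cdot 2 = \left(-1\right) 105 \cdot 2 = \left(-105\right) 2 = -210$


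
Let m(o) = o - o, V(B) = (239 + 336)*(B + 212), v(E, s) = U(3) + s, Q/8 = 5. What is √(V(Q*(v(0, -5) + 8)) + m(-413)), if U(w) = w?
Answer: 10*√2599 ≈ 509.80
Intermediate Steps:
Q = 40 (Q = 8*5 = 40)
v(E, s) = 3 + s
V(B) = 121900 + 575*B (V(B) = 575*(212 + B) = 121900 + 575*B)
m(o) = 0
√(V(Q*(v(0, -5) + 8)) + m(-413)) = √((121900 + 575*(40*((3 - 5) + 8))) + 0) = √((121900 + 575*(40*(-2 + 8))) + 0) = √((121900 + 575*(40*6)) + 0) = √((121900 + 575*240) + 0) = √((121900 + 138000) + 0) = √(259900 + 0) = √259900 = 10*√2599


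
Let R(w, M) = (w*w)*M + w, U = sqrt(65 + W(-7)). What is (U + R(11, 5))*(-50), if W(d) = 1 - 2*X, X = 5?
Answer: -30800 - 100*sqrt(14) ≈ -31174.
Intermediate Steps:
W(d) = -9 (W(d) = 1 - 2*5 = 1 - 10 = -9)
U = 2*sqrt(14) (U = sqrt(65 - 9) = sqrt(56) = 2*sqrt(14) ≈ 7.4833)
R(w, M) = w + M*w**2 (R(w, M) = w**2*M + w = M*w**2 + w = w + M*w**2)
(U + R(11, 5))*(-50) = (2*sqrt(14) + 11*(1 + 5*11))*(-50) = (2*sqrt(14) + 11*(1 + 55))*(-50) = (2*sqrt(14) + 11*56)*(-50) = (2*sqrt(14) + 616)*(-50) = (616 + 2*sqrt(14))*(-50) = -30800 - 100*sqrt(14)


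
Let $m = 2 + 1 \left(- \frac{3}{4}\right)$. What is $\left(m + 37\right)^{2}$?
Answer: $\frac{23409}{16} \approx 1463.1$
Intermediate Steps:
$m = \frac{5}{4}$ ($m = 2 + 1 \left(\left(-3\right) \frac{1}{4}\right) = 2 + 1 \left(- \frac{3}{4}\right) = 2 - \frac{3}{4} = \frac{5}{4} \approx 1.25$)
$\left(m + 37\right)^{2} = \left(\frac{5}{4} + 37\right)^{2} = \left(\frac{153}{4}\right)^{2} = \frac{23409}{16}$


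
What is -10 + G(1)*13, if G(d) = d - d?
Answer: -10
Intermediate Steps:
G(d) = 0
-10 + G(1)*13 = -10 + 0*13 = -10 + 0 = -10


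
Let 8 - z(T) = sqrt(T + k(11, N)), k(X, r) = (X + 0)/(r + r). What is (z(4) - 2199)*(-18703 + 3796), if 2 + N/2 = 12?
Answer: 32661237 + 44721*sqrt(190)/20 ≈ 3.2692e+7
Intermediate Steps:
N = 20 (N = -4 + 2*12 = -4 + 24 = 20)
k(X, r) = X/(2*r) (k(X, r) = X/((2*r)) = X*(1/(2*r)) = X/(2*r))
z(T) = 8 - sqrt(11/40 + T) (z(T) = 8 - sqrt(T + (1/2)*11/20) = 8 - sqrt(T + (1/2)*11*(1/20)) = 8 - sqrt(T + 11/40) = 8 - sqrt(11/40 + T))
(z(4) - 2199)*(-18703 + 3796) = ((8 - sqrt(110 + 400*4)/20) - 2199)*(-18703 + 3796) = ((8 - sqrt(110 + 1600)/20) - 2199)*(-14907) = ((8 - 3*sqrt(190)/20) - 2199)*(-14907) = (-2191 - 3*sqrt(190)/20)*(-14907) = 32661237 + 44721*sqrt(190)/20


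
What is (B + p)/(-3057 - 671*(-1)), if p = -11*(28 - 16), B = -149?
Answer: 281/2386 ≈ 0.11777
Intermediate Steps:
p = -132 (p = -11*12 = -132)
(B + p)/(-3057 - 671*(-1)) = (-149 - 132)/(-3057 - 671*(-1)) = -281/(-3057 + 671) = -281/(-2386) = -281*(-1/2386) = 281/2386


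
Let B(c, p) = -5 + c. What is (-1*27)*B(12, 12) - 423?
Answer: -612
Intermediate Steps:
(-1*27)*B(12, 12) - 423 = (-1*27)*(-5 + 12) - 423 = -27*7 - 423 = -189 - 423 = -612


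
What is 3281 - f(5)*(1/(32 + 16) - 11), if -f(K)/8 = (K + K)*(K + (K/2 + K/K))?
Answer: -25109/6 ≈ -4184.8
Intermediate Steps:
f(K) = -16*K*(1 + 3*K/2) (f(K) = -8*(K + K)*(K + (K/2 + K/K)) = -8*2*K*(K + (K*(½) + 1)) = -8*2*K*(K + (K/2 + 1)) = -8*2*K*(K + (1 + K/2)) = -8*2*K*(1 + 3*K/2) = -16*K*(1 + 3*K/2))
3281 - f(5)*(1/(32 + 16) - 11) = 3281 - (-8*5*(2 + 3*5))*(1/(32 + 16) - 11) = 3281 - (-8*5*(2 + 15))*(1/48 - 11) = 3281 - (-8*5*17)*(1/48 - 11) = 3281 - (-680)*(-527)/48 = 3281 - 1*44795/6 = 3281 - 44795/6 = -25109/6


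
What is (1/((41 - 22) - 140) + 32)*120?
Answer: 464520/121 ≈ 3839.0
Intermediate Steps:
(1/((41 - 22) - 140) + 32)*120 = (1/(19 - 140) + 32)*120 = (1/(-121) + 32)*120 = (-1/121 + 32)*120 = (3871/121)*120 = 464520/121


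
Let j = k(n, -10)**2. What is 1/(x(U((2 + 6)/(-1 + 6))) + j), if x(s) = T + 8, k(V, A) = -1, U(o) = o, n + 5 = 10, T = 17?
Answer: 1/26 ≈ 0.038462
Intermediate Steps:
n = 5 (n = -5 + 10 = 5)
x(s) = 25 (x(s) = 17 + 8 = 25)
j = 1 (j = (-1)**2 = 1)
1/(x(U((2 + 6)/(-1 + 6))) + j) = 1/(25 + 1) = 1/26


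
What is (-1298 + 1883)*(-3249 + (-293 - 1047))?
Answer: -2684565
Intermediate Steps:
(-1298 + 1883)*(-3249 + (-293 - 1047)) = 585*(-3249 - 1340) = 585*(-4589) = -2684565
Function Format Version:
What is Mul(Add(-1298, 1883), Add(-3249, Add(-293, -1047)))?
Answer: -2684565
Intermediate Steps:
Mul(Add(-1298, 1883), Add(-3249, Add(-293, -1047))) = Mul(585, Add(-3249, -1340)) = Mul(585, -4589) = -2684565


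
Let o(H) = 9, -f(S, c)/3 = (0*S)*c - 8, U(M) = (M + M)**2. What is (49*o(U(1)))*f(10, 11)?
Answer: 10584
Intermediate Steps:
U(M) = 4*M**2 (U(M) = (2*M)**2 = 4*M**2)
f(S, c) = 24 (f(S, c) = -3*((0*S)*c - 8) = -3*(0*c - 8) = -3*(0 - 8) = -3*(-8) = 24)
(49*o(U(1)))*f(10, 11) = (49*9)*24 = 441*24 = 10584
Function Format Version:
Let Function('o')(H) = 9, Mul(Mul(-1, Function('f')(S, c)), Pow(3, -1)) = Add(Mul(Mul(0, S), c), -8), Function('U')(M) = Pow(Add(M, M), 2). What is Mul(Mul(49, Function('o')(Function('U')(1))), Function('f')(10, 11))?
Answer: 10584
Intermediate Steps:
Function('U')(M) = Mul(4, Pow(M, 2)) (Function('U')(M) = Pow(Mul(2, M), 2) = Mul(4, Pow(M, 2)))
Function('f')(S, c) = 24 (Function('f')(S, c) = Mul(-3, Add(Mul(Mul(0, S), c), -8)) = Mul(-3, Add(Mul(0, c), -8)) = Mul(-3, Add(0, -8)) = Mul(-3, -8) = 24)
Mul(Mul(49, Function('o')(Function('U')(1))), Function('f')(10, 11)) = Mul(Mul(49, 9), 24) = Mul(441, 24) = 10584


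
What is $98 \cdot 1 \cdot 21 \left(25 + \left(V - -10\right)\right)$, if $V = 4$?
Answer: $80262$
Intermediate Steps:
$98 \cdot 1 \cdot 21 \left(25 + \left(V - -10\right)\right) = 98 \cdot 1 \cdot 21 \left(25 + \left(4 - -10\right)\right) = 98 \cdot 21 \left(25 + \left(4 + 10\right)\right) = 2058 \left(25 + 14\right) = 2058 \cdot 39 = 80262$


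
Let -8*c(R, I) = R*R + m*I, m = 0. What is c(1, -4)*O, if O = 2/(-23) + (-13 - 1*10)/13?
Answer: 555/2392 ≈ 0.23202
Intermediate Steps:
c(R, I) = -R²/8 (c(R, I) = -(R*R + 0*I)/8 = -(R² + 0)/8 = -R²/8)
O = -555/299 (O = 2*(-1/23) + (-13 - 10)*(1/13) = -2/23 - 23*1/13 = -2/23 - 23/13 = -555/299 ≈ -1.8562)
c(1, -4)*O = -⅛*1²*(-555/299) = -⅛*1*(-555/299) = -⅛*(-555/299) = 555/2392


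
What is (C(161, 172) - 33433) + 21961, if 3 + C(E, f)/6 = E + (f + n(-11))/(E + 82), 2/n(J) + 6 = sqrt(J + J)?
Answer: -24710912/2349 - 2*I*sqrt(22)/2349 ≈ -10520.0 - 0.0039935*I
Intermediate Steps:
n(J) = 2/(-6 + sqrt(2)*sqrt(J)) (n(J) = 2/(-6 + sqrt(J + J)) = 2/(-6 + sqrt(2*J)) = 2/(-6 + sqrt(2)*sqrt(J)))
C(E, f) = -18 + 6*E + 6*(f + 2/(-6 + I*sqrt(22)))/(82 + E) (C(E, f) = -18 + 6*(E + (f + 2/(-6 + sqrt(2)*sqrt(-11)))/(E + 82)) = -18 + 6*(E + (f + 2/(-6 + sqrt(2)*(I*sqrt(11))))/(82 + E)) = -18 + 6*(E + (f + 2/(-6 + I*sqrt(22)))/(82 + E)) = -18 + (6*E + 6*(f + 2/(-6 + I*sqrt(22)))/(82 + E)) = -18 + 6*E + 6*(f + 2/(-6 + I*sqrt(22)))/(82 + E))
(C(161, 172) - 33433) + 21961 = (6*(-2 + (6 - I*sqrt(22))*(-246 + 172 + 161**2 + 79*161))/((6 - I*sqrt(22))*(82 + 161)) - 33433) + 21961 = (6*(-2 + (6 - I*sqrt(22))*(-246 + 172 + 25921 + 12719))/((6 - I*sqrt(22))*243) - 33433) + 21961 = (6*(1/243)*(-2 + (6 - I*sqrt(22))*38566)/(6 - I*sqrt(22)) - 33433) + 21961 = (6*(1/243)*(-2 + (231396 - 38566*I*sqrt(22)))/(6 - I*sqrt(22)) - 33433) + 21961 = (6*(1/243)*(231394 - 38566*I*sqrt(22))/(6 - I*sqrt(22)) - 33433) + 21961 = (2*(231394 - 38566*I*sqrt(22))/(81*(6 - I*sqrt(22))) - 33433) + 21961 = (-33433 + 2*(231394 - 38566*I*sqrt(22))/(81*(6 - I*sqrt(22)))) + 21961 = -11472 + 2*(231394 - 38566*I*sqrt(22))/(81*(6 - I*sqrt(22)))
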